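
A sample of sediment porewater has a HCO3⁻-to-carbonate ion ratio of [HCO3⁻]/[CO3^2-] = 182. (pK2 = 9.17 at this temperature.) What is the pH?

From K2 = [H⁺][CO3^2-]/[HCO3⁻]:  pH = pK2 − log₁₀([HCO3⁻]/[CO3^2-])
log₁₀(182) = +2.260
pH = 9.17 − (+2.260) = 6.91

pH = 6.91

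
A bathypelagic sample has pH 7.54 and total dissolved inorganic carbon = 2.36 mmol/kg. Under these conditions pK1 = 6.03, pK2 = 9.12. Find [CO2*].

α₀ = 1 / (1 + K1/[H⁺] + K1K2/[H⁺]²) = 1 / (1 + 10^+1.51 + 10^-0.07)
   = 1 / (1 + 32.359 + 0.85114) = 1/34.211 = 0.02923
[CO2*] = α₀ × DIC = 0.02923 × 2.36 = 0.0690 mmol/kg

[CO2*] = 0.0690 mmol/kg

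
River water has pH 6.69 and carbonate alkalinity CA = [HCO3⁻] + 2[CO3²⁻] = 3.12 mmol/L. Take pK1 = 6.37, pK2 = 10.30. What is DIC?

DIC = 4.61 mmol/L

CA = [HCO3⁻] + 2[CO3²⁻] = (α₁ + 2α₂)·DIC
At pH 6.69: [H⁺]/K1 = 10^-0.32 = 0.47863, K2/[H⁺] = 10^-3.61 = 0.00024547
α₁ = 1/(1 + 0.47863 + 0.00024547) = 1/1.4789 = 0.6762; α₂ = α₁·K2/[H⁺] = 0.0001660
α₁ + 2α₂ = 0.6765
DIC = CA / (α₁ + 2α₂) = 3.12 / 0.6765 = 4.61 mmol/L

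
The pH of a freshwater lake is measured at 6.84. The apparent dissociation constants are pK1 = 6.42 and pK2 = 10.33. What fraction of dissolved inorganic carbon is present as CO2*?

α₀ = 1 / (1 + K1/[H⁺] + K1K2/[H⁺]²) = 1 / (1 + 10^+0.42 + 10^-3.07)
   = 1 / (1 + 2.6303 + 0.00085114) = 1/3.6311 = 0.2754

α₀ = 0.275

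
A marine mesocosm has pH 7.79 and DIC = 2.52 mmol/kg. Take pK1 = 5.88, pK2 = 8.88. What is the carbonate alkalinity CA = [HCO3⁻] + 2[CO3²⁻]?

CA = [HCO3⁻] + 2[CO3²⁻] = (α₁ + 2α₂)·DIC
At pH 7.79: [H⁺]/K1 = 10^-1.91 = 0.012303, K2/[H⁺] = 10^-1.09 = 0.081283
α₁ = 1/(1 + 0.012303 + 0.081283) = 1/1.0936 = 0.9144; α₂ = α₁·K2/[H⁺] = 0.07433
α₁ + 2α₂ = 1.0631
CA = 1.0631 × 2.52 = 2.68 mmol/kg

CA = 2.68 mmol/kg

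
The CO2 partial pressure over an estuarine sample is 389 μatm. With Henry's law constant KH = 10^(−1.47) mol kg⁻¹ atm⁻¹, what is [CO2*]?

KH = 10^(−1.47) = 3.388×10^-2 mol kg⁻¹ atm⁻¹
[CO2*] = KH · pCO2 = 3.388×10^-2 × 389×10^-6 atm = 1.32×10^-5 mol/kg

[CO2*] = 13.2 μmol/kg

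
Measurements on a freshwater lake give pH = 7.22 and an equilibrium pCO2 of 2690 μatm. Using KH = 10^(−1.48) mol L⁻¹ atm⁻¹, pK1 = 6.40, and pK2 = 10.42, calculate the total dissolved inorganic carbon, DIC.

[CO2*] = KH · pCO2 = 10^(−1.48) × 2690×10^-6 = 8.907×10^-5 mol/L
α₀ = 1/(1 + K1/[H⁺] + K1K2/[H⁺]²) = 1/(1 + 10^+0.82 + 10^-2.38) = 0.1314
DIC = [CO2*]/α₀ = 8.907×10^-5 / 0.1314 = 0.678 mmol/L

DIC = 0.678 mmol/L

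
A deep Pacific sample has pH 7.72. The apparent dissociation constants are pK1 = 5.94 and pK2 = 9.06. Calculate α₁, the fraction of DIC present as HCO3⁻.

α₁ = 0.941

α₁ = 1 / (1 + [H⁺]/K1 + K2/[H⁺]) = 1 / (1 + 10^-1.78 + 10^-1.34)
   = 1 / (1 + 0.016596 + 0.045709) = 1/1.0623 = 0.9413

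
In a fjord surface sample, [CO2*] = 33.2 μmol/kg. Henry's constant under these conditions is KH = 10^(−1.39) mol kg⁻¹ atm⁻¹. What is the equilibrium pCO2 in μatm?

KH = 10^(−1.39) = 4.074×10^-2 mol kg⁻¹ atm⁻¹
pCO2 = [CO2*]/KH = 33.2×10^-6 / 4.074×10^-2 = 8.15×10^-4 atm = 815 μatm

pCO2 = 815 μatm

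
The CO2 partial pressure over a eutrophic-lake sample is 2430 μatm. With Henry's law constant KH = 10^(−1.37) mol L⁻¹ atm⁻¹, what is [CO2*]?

KH = 10^(−1.37) = 4.266×10^-2 mol L⁻¹ atm⁻¹
[CO2*] = KH · pCO2 = 4.266×10^-2 × 2430×10^-6 atm = 1.04×10^-4 mol/L

[CO2*] = 104 μmol/L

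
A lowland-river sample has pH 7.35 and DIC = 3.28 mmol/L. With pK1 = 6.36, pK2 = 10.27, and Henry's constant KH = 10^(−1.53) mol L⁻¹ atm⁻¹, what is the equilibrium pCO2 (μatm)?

α₀ = 1 / (1 + K1/[H⁺] + K1K2/[H⁺]²) = 1 / (1 + 10^+0.99 + 10^-1.93)
   = 1 / (1 + 9.7724 + 0.011749) = 1/10.784 = 0.09273
[CO2*] = α₀ × DIC = 0.09273 × 3.28 = 0.3042 mmol/L
pCO2 = [CO2*]/KH = 3.042×10^-4 / 2.951×10^-2 = 1.03×10^4 μatm

pCO2 = 1.03×10^4 μatm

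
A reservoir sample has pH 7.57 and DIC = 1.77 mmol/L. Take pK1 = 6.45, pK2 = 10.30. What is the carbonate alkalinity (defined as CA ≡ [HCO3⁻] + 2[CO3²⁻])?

CA = [HCO3⁻] + 2[CO3²⁻] = (α₁ + 2α₂)·DIC
At pH 7.57: [H⁺]/K1 = 10^-1.12 = 0.075858, K2/[H⁺] = 10^-2.73 = 0.0018621
α₁ = 1/(1 + 0.075858 + 0.0018621) = 1/1.0777 = 0.9279; α₂ = α₁·K2/[H⁺] = 0.001728
α₁ + 2α₂ = 0.9313
CA = 0.9313 × 1.77 = 1.65 mmol/L

CA = 1.65 mmol/L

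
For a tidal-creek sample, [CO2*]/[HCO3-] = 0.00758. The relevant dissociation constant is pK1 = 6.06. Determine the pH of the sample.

From K1 = [H⁺][HCO3-]/[CO2*]:  pH = pK1 − log₁₀([CO2*]/[HCO3-])
log₁₀(0.00758) = -2.120
pH = 6.06 − (-2.120) = 8.18

pH = 8.18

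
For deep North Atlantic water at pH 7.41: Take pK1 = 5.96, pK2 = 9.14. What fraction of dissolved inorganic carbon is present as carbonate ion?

α₂ = 1 / (1 + [H⁺]/K2 + [H⁺]²/(K1K2)) = 1 / (1 + 10^+1.73 + 10^+0.28)
   = 1 / (1 + 53.703 + 1.9055) = 1/56.609 = 0.01767

α₂ = 0.0177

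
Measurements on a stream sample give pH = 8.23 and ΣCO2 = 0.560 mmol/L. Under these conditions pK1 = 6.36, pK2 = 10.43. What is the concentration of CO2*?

[CO2*] = 7.41 μmol/L

α₀ = 1 / (1 + K1/[H⁺] + K1K2/[H⁺]²) = 1 / (1 + 10^+1.87 + 10^-0.33)
   = 1 / (1 + 74.131 + 0.46774) = 1/75.599 = 0.01323
[CO2*] = α₀ × DIC = 0.01323 × 0.560 = 0.00741 mmol/L = 7.41 μmol/L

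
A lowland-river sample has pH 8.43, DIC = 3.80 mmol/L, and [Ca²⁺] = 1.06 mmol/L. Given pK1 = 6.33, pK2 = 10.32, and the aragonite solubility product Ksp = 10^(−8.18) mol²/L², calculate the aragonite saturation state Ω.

Ω = 7.69

α₂ = 1 / (1 + [H⁺]/K2 + [H⁺]²/(K1K2)) = 1 / (1 + 10^+1.89 + 10^-0.21)
   = 1 / (1 + 77.625 + 0.61660) = 1/79.241 = 0.01262
[CO3²⁻] = α₂ × DIC = 0.01262 × 3.80 = 0.04795 mmol/L
Ksp = 10^(−8.18) = 6.607×10^-9
Ω = [Ca²⁺][CO3²⁻]/Ksp = (1.06×10^-3)(4.795×10^-5) / 6.607×10^-9 = 7.69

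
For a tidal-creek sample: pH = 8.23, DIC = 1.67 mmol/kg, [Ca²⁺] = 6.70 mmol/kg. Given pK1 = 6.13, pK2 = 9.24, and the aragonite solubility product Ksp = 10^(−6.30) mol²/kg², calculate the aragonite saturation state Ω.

Ω = 1.97

α₂ = 1 / (1 + [H⁺]/K2 + [H⁺]²/(K1K2)) = 1 / (1 + 10^+1.01 + 10^-1.09)
   = 1 / (1 + 10.233 + 0.081283) = 1/11.314 = 0.08838
[CO3²⁻] = α₂ × DIC = 0.08838 × 1.67 = 0.1476 mmol/kg
Ksp = 10^(−6.30) = 5.012×10^-7
Ω = [Ca²⁺][CO3²⁻]/Ksp = (6.70×10^-3)(1.476×10^-4) / 5.012×10^-7 = 1.97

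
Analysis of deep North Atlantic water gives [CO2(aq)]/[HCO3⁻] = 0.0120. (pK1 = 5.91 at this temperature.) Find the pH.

From K1 = [H⁺][HCO3⁻]/[CO2(aq)]:  pH = pK1 − log₁₀([CO2(aq)]/[HCO3⁻])
log₁₀(0.0120) = -1.921
pH = 5.91 − (-1.921) = 7.83

pH = 7.83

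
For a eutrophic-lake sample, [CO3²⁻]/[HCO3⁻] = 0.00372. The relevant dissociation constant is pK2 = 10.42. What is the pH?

From K2 = [H⁺][CO3²⁻]/[HCO3⁻]:  pH = pK2 + log₁₀([CO3²⁻]/[HCO3⁻])
log₁₀(0.00372) = -2.429
pH = 10.42 + (-2.429) = 7.99

pH = 7.99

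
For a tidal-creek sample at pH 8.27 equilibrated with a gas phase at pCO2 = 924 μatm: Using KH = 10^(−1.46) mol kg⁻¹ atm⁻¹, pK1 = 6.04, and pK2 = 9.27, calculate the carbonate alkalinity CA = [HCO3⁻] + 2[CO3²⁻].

CA = 6.53 mmol/kg

[CO2*] = KH · pCO2 = 10^(−1.46) × 924×10^-6 = 3.204×10^-5 mol/kg
α₀ = 1/(1 + K1/[H⁺] + K1K2/[H⁺]²) = 1/(1 + 10^+2.23 + 10^+1.23) = 0.005325
DIC = [CO2*]/α₀ = 3.204×10^-5 / 0.005325 = 6.017 mmol/kg
CA = (α₁ + 2α₂)·DIC = (0.9043 + 2×0.09043) × 6.017 = 6.53 mmol/kg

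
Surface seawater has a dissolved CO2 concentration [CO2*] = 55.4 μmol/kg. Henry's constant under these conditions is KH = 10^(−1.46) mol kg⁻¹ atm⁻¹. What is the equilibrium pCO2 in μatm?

pCO2 = 1600 μatm

KH = 10^(−1.46) = 3.467×10^-2 mol kg⁻¹ atm⁻¹
pCO2 = [CO2*]/KH = 55.4×10^-6 / 3.467×10^-2 = 1.60×10^-3 atm = 1600 μatm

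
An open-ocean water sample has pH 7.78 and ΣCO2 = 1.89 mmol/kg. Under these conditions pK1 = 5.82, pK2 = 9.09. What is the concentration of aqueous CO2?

α₀ = 1 / (1 + K1/[H⁺] + K1K2/[H⁺]²) = 1 / (1 + 10^+1.96 + 10^+0.65)
   = 1 / (1 + 91.201 + 4.4668) = 1/96.668 = 0.01034
[CO2*] = α₀ × DIC = 0.01034 × 1.89 = 0.0196 mmol/kg = 19.6 μmol/kg

[CO2*] = 19.6 μmol/kg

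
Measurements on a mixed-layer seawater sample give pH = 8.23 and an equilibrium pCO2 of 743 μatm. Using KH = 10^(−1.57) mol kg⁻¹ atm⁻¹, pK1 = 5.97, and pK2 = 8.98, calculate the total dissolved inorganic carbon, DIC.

[CO2*] = KH · pCO2 = 10^(−1.57) × 743×10^-6 = 2.000×10^-5 mol/kg
α₀ = 1/(1 + K1/[H⁺] + K1K2/[H⁺]²) = 1/(1 + 10^+2.26 + 10^+1.51) = 0.004644
DIC = [CO2*]/α₀ = 2.000×10^-5 / 0.004644 = 4.31 mmol/kg

DIC = 4.31 mmol/kg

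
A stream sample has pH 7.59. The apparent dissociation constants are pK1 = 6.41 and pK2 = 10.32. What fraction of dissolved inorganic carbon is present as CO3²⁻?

α₂ = 0.00174

α₂ = 1 / (1 + [H⁺]/K2 + [H⁺]²/(K1K2)) = 1 / (1 + 10^+2.73 + 10^+1.55)
   = 1 / (1 + 537.03 + 35.481) = 1/573.51 = 0.001744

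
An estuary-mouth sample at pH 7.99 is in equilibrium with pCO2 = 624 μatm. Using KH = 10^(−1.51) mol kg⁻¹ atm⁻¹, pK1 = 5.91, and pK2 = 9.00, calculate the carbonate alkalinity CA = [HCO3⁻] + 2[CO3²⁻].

[CO2*] = KH · pCO2 = 10^(−1.51) × 624×10^-6 = 1.928×10^-5 mol/kg
α₀ = 1/(1 + K1/[H⁺] + K1K2/[H⁺]²) = 1/(1 + 10^+2.08 + 10^+1.07) = 0.007520
DIC = [CO2*]/α₀ = 1.928×10^-5 / 0.007520 = 2.564 mmol/kg
CA = (α₁ + 2α₂)·DIC = (0.9041 + 2×0.08835) × 2.564 = 2.77 mmol/kg

CA = 2.77 mmol/kg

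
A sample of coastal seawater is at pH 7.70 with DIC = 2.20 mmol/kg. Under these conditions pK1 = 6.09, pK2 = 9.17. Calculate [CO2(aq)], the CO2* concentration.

α₀ = 1 / (1 + K1/[H⁺] + K1K2/[H⁺]²) = 1 / (1 + 10^+1.61 + 10^+0.14)
   = 1 / (1 + 40.738 + 1.3804) = 1/43.118 = 0.02319
[CO2*] = α₀ × DIC = 0.02319 × 2.20 = 0.0510 mmol/kg

[CO2*] = 0.0510 mmol/kg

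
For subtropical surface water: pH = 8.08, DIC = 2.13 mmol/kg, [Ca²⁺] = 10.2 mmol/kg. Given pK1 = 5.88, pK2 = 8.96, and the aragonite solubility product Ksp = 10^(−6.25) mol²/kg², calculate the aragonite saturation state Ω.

Ω = 4.47

α₂ = 1 / (1 + [H⁺]/K2 + [H⁺]²/(K1K2)) = 1 / (1 + 10^+0.88 + 10^-1.32)
   = 1 / (1 + 7.5858 + 0.047863) = 1/8.6336 = 0.1158
[CO3²⁻] = α₂ × DIC = 0.1158 × 2.13 = 0.2467 mmol/kg
Ksp = 10^(−6.25) = 5.623×10^-7
Ω = [Ca²⁺][CO3²⁻]/Ksp = (10.2×10^-3)(2.467×10^-4) / 5.623×10^-7 = 4.47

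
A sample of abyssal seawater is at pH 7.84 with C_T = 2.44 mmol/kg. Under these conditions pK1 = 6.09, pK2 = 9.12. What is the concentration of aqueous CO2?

[CO2*] = 0.0405 mmol/kg

α₀ = 1 / (1 + K1/[H⁺] + K1K2/[H⁺]²) = 1 / (1 + 10^+1.75 + 10^+0.47)
   = 1 / (1 + 56.234 + 2.9512) = 1/60.185 = 0.01662
[CO2*] = α₀ × DIC = 0.01662 × 2.44 = 0.0405 mmol/kg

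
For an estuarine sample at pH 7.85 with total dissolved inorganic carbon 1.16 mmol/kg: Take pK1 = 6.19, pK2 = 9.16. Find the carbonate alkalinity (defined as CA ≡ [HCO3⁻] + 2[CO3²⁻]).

CA = 1.19 mmol/kg

CA = [HCO3⁻] + 2[CO3²⁻] = (α₁ + 2α₂)·DIC
At pH 7.85: [H⁺]/K1 = 10^-1.66 = 0.021878, K2/[H⁺] = 10^-1.31 = 0.048978
α₁ = 1/(1 + 0.021878 + 0.048978) = 1/1.0709 = 0.9338; α₂ = α₁·K2/[H⁺] = 0.04574
α₁ + 2α₂ = 1.0253
CA = 1.0253 × 1.16 = 1.19 mmol/kg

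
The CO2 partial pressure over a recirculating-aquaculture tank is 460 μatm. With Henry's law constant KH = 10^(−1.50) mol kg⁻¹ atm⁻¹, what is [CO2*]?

[CO2*] = 14.5 μmol/kg

KH = 10^(−1.50) = 3.162×10^-2 mol kg⁻¹ atm⁻¹
[CO2*] = KH · pCO2 = 3.162×10^-2 × 460×10^-6 atm = 1.45×10^-5 mol/kg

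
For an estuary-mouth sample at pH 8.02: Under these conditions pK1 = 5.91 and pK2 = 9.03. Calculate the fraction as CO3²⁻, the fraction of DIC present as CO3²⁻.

α₂ = 1 / (1 + [H⁺]/K2 + [H⁺]²/(K1K2)) = 1 / (1 + 10^+1.01 + 10^-1.10)
   = 1 / (1 + 10.233 + 0.079433) = 1/11.312 = 0.08840

α₂ = 0.0884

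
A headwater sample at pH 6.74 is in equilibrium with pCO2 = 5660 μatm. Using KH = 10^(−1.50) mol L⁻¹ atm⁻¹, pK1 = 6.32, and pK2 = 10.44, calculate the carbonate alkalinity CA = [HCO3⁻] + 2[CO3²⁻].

[CO2*] = KH · pCO2 = 10^(−1.50) × 5660×10^-6 = 1.790×10^-4 mol/L
α₀ = 1/(1 + K1/[H⁺] + K1K2/[H⁺]²) = 1/(1 + 10^+0.42 + 10^-3.28) = 0.2754
DIC = [CO2*]/α₀ = 1.790×10^-4 / 0.2754 = 0.6499 mmol/L
CA = (α₁ + 2α₂)·DIC = (0.7244 + 2×0.0001445) × 0.6499 = 0.471 mmol/L

CA = 0.471 mmol/L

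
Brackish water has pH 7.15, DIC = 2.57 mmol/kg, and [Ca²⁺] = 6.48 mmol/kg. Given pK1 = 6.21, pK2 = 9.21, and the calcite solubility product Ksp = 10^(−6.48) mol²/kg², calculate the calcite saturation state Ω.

α₂ = 1 / (1 + [H⁺]/K2 + [H⁺]²/(K1K2)) = 1 / (1 + 10^+2.06 + 10^+1.12)
   = 1 / (1 + 114.82 + 13.183) = 1/129.00 = 0.007752
[CO3²⁻] = α₂ × DIC = 0.007752 × 2.57 = 0.01992 mmol/kg = 19.92 μmol/kg
Ksp = 10^(−6.48) = 3.311×10^-7
Ω = [Ca²⁺][CO3²⁻]/Ksp = (6.48×10^-3)(1.992×10^-5) / 3.311×10^-7 = 0.390

Ω = 0.390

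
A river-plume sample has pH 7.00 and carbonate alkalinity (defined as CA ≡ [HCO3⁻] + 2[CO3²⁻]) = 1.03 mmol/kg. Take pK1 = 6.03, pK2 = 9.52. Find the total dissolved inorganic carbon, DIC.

CA = [HCO3⁻] + 2[CO3²⁻] = (α₁ + 2α₂)·DIC
At pH 7.00: [H⁺]/K1 = 10^-0.97 = 0.10715, K2/[H⁺] = 10^-2.52 = 0.0030200
α₁ = 1/(1 + 0.10715 + 0.0030200) = 1/1.1102 = 0.9008; α₂ = α₁·K2/[H⁺] = 0.002720
α₁ + 2α₂ = 0.9062
DIC = CA / (α₁ + 2α₂) = 1.03 / 0.9062 = 1.14 mmol/kg

DIC = 1.14 mmol/kg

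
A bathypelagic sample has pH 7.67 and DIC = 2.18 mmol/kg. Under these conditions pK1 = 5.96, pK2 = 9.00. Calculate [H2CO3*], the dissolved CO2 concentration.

[CO2*] = 0.0399 mmol/kg

α₀ = 1 / (1 + K1/[H⁺] + K1K2/[H⁺]²) = 1 / (1 + 10^+1.71 + 10^+0.38)
   = 1 / (1 + 51.286 + 2.3988) = 1/54.685 = 0.01829
[CO2*] = α₀ × DIC = 0.01829 × 2.18 = 0.0399 mmol/kg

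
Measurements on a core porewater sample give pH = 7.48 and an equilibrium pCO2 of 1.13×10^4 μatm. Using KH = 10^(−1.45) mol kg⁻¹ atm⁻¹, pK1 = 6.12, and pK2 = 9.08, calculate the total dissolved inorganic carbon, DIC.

DIC = 9.82 mmol/kg

[CO2*] = KH · pCO2 = 10^(−1.45) × 1.13×10^4×10^-6 = 4.009×10^-4 mol/kg
α₀ = 1/(1 + K1/[H⁺] + K1K2/[H⁺]²) = 1/(1 + 10^+1.36 + 10^-0.24) = 0.04084
DIC = [CO2*]/α₀ = 4.009×10^-4 / 0.04084 = 9.82 mmol/kg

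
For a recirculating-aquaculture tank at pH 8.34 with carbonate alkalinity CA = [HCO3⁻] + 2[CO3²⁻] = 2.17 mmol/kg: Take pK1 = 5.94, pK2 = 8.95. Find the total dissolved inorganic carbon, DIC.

DIC = 1.82 mmol/kg

CA = [HCO3⁻] + 2[CO3²⁻] = (α₁ + 2α₂)·DIC
At pH 8.34: [H⁺]/K1 = 10^-2.40 = 0.0039811, K2/[H⁺] = 10^-0.61 = 0.24547
α₁ = 1/(1 + 0.0039811 + 0.24547) = 1/1.2495 = 0.8004; α₂ = α₁·K2/[H⁺] = 0.1965
α₁ + 2α₂ = 1.1933
DIC = CA / (α₁ + 2α₂) = 2.17 / 1.1933 = 1.82 mmol/kg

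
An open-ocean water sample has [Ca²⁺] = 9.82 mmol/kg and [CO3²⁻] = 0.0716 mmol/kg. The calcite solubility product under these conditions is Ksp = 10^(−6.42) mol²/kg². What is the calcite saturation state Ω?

Ω = 1.85

Ksp = 10^(−6.42) = 3.802×10^-7
Ω = [Ca²⁺][CO3²⁻]/Ksp = (9.82×10^-3)(0.0716×10^-3) / 3.802×10^-7 = 1.85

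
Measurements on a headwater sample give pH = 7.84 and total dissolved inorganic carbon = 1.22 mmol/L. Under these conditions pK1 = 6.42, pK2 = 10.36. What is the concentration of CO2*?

α₀ = 1 / (1 + K1/[H⁺] + K1K2/[H⁺]²) = 1 / (1 + 10^+1.42 + 10^-1.10)
   = 1 / (1 + 26.303 + 0.079433) = 1/27.382 = 0.03652
[CO2*] = α₀ × DIC = 0.03652 × 1.22 = 0.0446 mmol/L

[CO2*] = 0.0446 mmol/L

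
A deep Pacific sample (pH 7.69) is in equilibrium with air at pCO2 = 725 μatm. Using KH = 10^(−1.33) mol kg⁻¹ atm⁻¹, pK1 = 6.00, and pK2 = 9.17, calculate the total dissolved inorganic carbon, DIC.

DIC = 1.75 mmol/kg

[CO2*] = KH · pCO2 = 10^(−1.33) × 725×10^-6 = 3.391×10^-5 mol/kg
α₀ = 1/(1 + K1/[H⁺] + K1K2/[H⁺]²) = 1/(1 + 10^+1.69 + 10^+0.21) = 0.01938
DIC = [CO2*]/α₀ = 3.391×10^-5 / 0.01938 = 1.75 mmol/kg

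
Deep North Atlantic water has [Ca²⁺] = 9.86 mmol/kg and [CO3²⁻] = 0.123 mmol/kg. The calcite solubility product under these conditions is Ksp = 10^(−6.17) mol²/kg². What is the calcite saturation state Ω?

Ksp = 10^(−6.17) = 6.761×10^-7
Ω = [Ca²⁺][CO3²⁻]/Ksp = (9.86×10^-3)(0.123×10^-3) / 6.761×10^-7 = 1.79

Ω = 1.79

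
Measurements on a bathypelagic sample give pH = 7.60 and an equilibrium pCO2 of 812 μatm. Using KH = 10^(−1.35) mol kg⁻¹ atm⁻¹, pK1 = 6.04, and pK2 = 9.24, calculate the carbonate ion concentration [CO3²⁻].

[CO3²⁻] = 0.0302 mmol/kg

[CO2*] = KH · pCO2 = 10^(−1.35) × 812×10^-6 = 3.627×10^-5 mol/kg
α₀ = 1/(1 + K1/[H⁺] + K1K2/[H⁺]²) = 1/(1 + 10^+1.56 + 10^-0.08) = 0.02622
DIC = [CO2*]/α₀ = 3.627×10^-5 / 0.02622 = 1.383 mmol/kg
[CO3²⁻] = α₂·DIC; α₂ = 0.02181, so [CO3²⁻] = 0.02181 × 1.383 = 0.0302 mmol/kg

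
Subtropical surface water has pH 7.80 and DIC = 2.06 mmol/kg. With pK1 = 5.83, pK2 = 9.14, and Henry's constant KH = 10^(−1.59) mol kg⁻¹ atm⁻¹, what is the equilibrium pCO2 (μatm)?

pCO2 = 813 μatm

α₀ = 1 / (1 + K1/[H⁺] + K1K2/[H⁺]²) = 1 / (1 + 10^+1.97 + 10^+0.63)
   = 1 / (1 + 93.325 + 4.2658) = 1/98.591 = 0.01014
[CO2*] = α₀ × DIC = 0.01014 × 2.06 = 0.02089 mmol/kg
pCO2 = [CO2*]/KH = 2.089×10^-5 / 2.570×10^-2 = 813 μatm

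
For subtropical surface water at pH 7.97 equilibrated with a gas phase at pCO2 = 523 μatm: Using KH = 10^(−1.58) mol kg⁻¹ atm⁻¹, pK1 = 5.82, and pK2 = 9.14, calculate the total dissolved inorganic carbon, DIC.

DIC = 2.09 mmol/kg

[CO2*] = KH · pCO2 = 10^(−1.58) × 523×10^-6 = 1.376×10^-5 mol/kg
α₀ = 1/(1 + K1/[H⁺] + K1K2/[H⁺]²) = 1/(1 + 10^+2.15 + 10^+0.98) = 0.006587
DIC = [CO2*]/α₀ = 1.376×10^-5 / 0.006587 = 2.09 mmol/kg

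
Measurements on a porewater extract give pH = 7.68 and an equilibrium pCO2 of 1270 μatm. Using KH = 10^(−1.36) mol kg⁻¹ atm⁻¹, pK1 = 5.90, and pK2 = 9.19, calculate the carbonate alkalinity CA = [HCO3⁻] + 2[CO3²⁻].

CA = 3.55 mmol/kg

[CO2*] = KH · pCO2 = 10^(−1.36) × 1270×10^-6 = 5.544×10^-5 mol/kg
α₀ = 1/(1 + K1/[H⁺] + K1K2/[H⁺]²) = 1/(1 + 10^+1.78 + 10^+0.27) = 0.01584
DIC = [CO2*]/α₀ = 5.544×10^-5 / 0.01584 = 3.499 mmol/kg
CA = (α₁ + 2α₂)·DIC = (0.9547 + 2×0.02950) × 3.499 = 3.55 mmol/kg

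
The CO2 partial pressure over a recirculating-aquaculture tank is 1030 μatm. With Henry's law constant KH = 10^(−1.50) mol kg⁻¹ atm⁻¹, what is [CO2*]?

[CO2*] = 32.6 μmol/kg

KH = 10^(−1.50) = 3.162×10^-2 mol kg⁻¹ atm⁻¹
[CO2*] = KH · pCO2 = 3.162×10^-2 × 1030×10^-6 atm = 3.26×10^-5 mol/kg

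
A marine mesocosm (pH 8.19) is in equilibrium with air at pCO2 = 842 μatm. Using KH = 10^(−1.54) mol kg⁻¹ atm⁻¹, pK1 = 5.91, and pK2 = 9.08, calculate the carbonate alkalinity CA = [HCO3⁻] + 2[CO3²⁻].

CA = 5.82 mmol/kg

[CO2*] = KH · pCO2 = 10^(−1.54) × 842×10^-6 = 2.428×10^-5 mol/kg
α₀ = 1/(1 + K1/[H⁺] + K1K2/[H⁺]²) = 1/(1 + 10^+2.28 + 10^+1.39) = 0.004628
DIC = [CO2*]/α₀ = 2.428×10^-5 / 0.004628 = 5.248 mmol/kg
CA = (α₁ + 2α₂)·DIC = (0.8818 + 2×0.1136) × 5.248 = 5.82 mmol/kg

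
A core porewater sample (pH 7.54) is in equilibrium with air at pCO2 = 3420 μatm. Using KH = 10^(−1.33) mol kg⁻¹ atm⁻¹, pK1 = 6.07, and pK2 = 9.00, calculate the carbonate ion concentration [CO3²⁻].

[CO2*] = KH · pCO2 = 10^(−1.33) × 3420×10^-6 = 1.600×10^-4 mol/kg
α₀ = 1/(1 + K1/[H⁺] + K1K2/[H⁺]²) = 1/(1 + 10^+1.47 + 10^+0.01) = 0.03171
DIC = [CO2*]/α₀ = 1.600×10^-4 / 0.03171 = 5.045 mmol/kg
[CO3²⁻] = α₂·DIC; α₂ = 0.03245, so [CO3²⁻] = 0.03245 × 5.045 = 0.164 mmol/kg

[CO3²⁻] = 0.164 mmol/kg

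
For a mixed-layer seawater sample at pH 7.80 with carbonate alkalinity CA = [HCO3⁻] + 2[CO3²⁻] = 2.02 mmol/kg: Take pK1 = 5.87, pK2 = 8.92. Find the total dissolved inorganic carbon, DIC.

CA = [HCO3⁻] + 2[CO3²⁻] = (α₁ + 2α₂)·DIC
At pH 7.80: [H⁺]/K1 = 10^-1.93 = 0.011749, K2/[H⁺] = 10^-1.12 = 0.075858
α₁ = 1/(1 + 0.011749 + 0.075858) = 1/1.0876 = 0.9194; α₂ = α₁·K2/[H⁺] = 0.06975
α₁ + 2α₂ = 1.0589
DIC = CA / (α₁ + 2α₂) = 2.02 / 1.0589 = 1.91 mmol/kg

DIC = 1.91 mmol/kg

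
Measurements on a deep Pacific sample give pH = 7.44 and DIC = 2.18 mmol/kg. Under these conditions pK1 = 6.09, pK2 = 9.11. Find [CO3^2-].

α₂ = 1 / (1 + [H⁺]/K2 + [H⁺]²/(K1K2)) = 1 / (1 + 10^+1.67 + 10^+0.32)
   = 1 / (1 + 46.774 + 2.0893) = 1/49.863 = 0.02006
[CO3²⁻] = α₂ × DIC = 0.02006 × 2.18 = 0.0437 mmol/kg

[CO3²⁻] = 0.0437 mmol/kg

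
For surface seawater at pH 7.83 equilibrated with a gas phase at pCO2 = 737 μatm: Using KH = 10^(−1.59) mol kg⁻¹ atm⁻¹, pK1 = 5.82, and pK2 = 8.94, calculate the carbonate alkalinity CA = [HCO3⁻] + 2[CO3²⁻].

[CO2*] = KH · pCO2 = 10^(−1.59) × 737×10^-6 = 1.894×10^-5 mol/kg
α₀ = 1/(1 + K1/[H⁺] + K1K2/[H⁺]²) = 1/(1 + 10^+2.01 + 10^+0.90) = 0.008987
DIC = [CO2*]/α₀ = 1.894×10^-5 / 0.008987 = 2.108 mmol/kg
CA = (α₁ + 2α₂)·DIC = (0.9196 + 2×0.07139) × 2.108 = 2.24 mmol/kg

CA = 2.24 mmol/kg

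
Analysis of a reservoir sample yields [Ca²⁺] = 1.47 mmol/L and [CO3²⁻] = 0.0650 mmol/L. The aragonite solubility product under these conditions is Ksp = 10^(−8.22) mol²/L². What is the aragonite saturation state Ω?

Ksp = 10^(−8.22) = 6.026×10^-9
Ω = [Ca²⁺][CO3²⁻]/Ksp = (1.47×10^-3)(0.0650×10^-3) / 6.026×10^-9 = 15.9

Ω = 15.9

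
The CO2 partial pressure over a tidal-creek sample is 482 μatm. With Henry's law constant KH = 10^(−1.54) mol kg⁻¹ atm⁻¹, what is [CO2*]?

KH = 10^(−1.54) = 2.884×10^-2 mol kg⁻¹ atm⁻¹
[CO2*] = KH · pCO2 = 2.884×10^-2 × 482×10^-6 atm = 1.39×10^-5 mol/kg

[CO2*] = 13.9 μmol/kg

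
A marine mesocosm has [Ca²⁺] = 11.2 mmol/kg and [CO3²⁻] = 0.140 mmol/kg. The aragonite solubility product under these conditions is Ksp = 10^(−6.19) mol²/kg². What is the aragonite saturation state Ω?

Ksp = 10^(−6.19) = 6.457×10^-7
Ω = [Ca²⁺][CO3²⁻]/Ksp = (11.2×10^-3)(0.140×10^-3) / 6.457×10^-7 = 2.43

Ω = 2.43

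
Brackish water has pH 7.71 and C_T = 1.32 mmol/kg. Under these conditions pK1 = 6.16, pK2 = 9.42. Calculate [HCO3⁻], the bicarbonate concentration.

[HCO3⁻] = 1.26 mmol/kg

α₁ = 1 / (1 + [H⁺]/K1 + K2/[H⁺]) = 1 / (1 + 10^-1.55 + 10^-1.71)
   = 1 / (1 + 0.028184 + 0.019498) = 1/1.0477 = 0.9545
[HCO3⁻] = α₁ × DIC = 0.9545 × 1.32 = 1.26 mmol/kg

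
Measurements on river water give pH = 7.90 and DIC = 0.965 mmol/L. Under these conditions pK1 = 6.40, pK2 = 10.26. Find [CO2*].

α₀ = 1 / (1 + K1/[H⁺] + K1K2/[H⁺]²) = 1 / (1 + 10^+1.50 + 10^-0.86)
   = 1 / (1 + 31.623 + 0.13804) = 1/32.761 = 0.03052
[CO2*] = α₀ × DIC = 0.03052 × 0.965 = 0.0295 mmol/L

[CO2*] = 0.0295 mmol/L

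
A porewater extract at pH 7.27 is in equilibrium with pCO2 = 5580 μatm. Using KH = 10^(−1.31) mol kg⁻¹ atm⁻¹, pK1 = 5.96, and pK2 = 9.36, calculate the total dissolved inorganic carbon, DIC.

[CO2*] = KH · pCO2 = 10^(−1.31) × 5580×10^-6 = 2.733×10^-4 mol/kg
α₀ = 1/(1 + K1/[H⁺] + K1K2/[H⁺]²) = 1/(1 + 10^+1.31 + 10^-0.78) = 0.04633
DIC = [CO2*]/α₀ = 2.733×10^-4 / 0.04633 = 5.90 mmol/kg

DIC = 5.90 mmol/kg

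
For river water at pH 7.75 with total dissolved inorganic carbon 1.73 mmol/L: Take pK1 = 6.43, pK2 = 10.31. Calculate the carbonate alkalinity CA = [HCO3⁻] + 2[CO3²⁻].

CA = [HCO3⁻] + 2[CO3²⁻] = (α₁ + 2α₂)·DIC
At pH 7.75: [H⁺]/K1 = 10^-1.32 = 0.047863, K2/[H⁺] = 10^-2.56 = 0.0027542
α₁ = 1/(1 + 0.047863 + 0.0027542) = 1/1.0506 = 0.9518; α₂ = α₁·K2/[H⁺] = 0.002622
α₁ + 2α₂ = 0.9571
CA = 0.9571 × 1.73 = 1.66 mmol/L

CA = 1.66 mmol/L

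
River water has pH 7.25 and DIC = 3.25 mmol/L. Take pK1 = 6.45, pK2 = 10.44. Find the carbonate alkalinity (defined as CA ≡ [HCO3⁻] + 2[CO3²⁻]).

CA = 2.81 mmol/L

CA = [HCO3⁻] + 2[CO3²⁻] = (α₁ + 2α₂)·DIC
At pH 7.25: [H⁺]/K1 = 10^-0.80 = 0.15849, K2/[H⁺] = 10^-3.19 = 0.00064565
α₁ = 1/(1 + 0.15849 + 0.00064565) = 1/1.1591 = 0.8627; α₂ = α₁·K2/[H⁺] = 0.0005570
α₁ + 2α₂ = 0.8638
CA = 0.8638 × 3.25 = 2.81 mmol/L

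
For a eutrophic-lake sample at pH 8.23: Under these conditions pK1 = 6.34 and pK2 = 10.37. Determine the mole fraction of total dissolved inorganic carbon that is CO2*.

α₀ = 1 / (1 + K1/[H⁺] + K1K2/[H⁺]²) = 1 / (1 + 10^+1.89 + 10^-0.25)
   = 1 / (1 + 77.625 + 0.56234) = 1/79.187 = 0.01263

α₀ = 0.0126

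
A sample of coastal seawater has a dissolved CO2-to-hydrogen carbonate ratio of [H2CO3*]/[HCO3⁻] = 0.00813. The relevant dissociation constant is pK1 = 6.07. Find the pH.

From K1 = [H⁺][HCO3⁻]/[H2CO3*]:  pH = pK1 − log₁₀([H2CO3*]/[HCO3⁻])
log₁₀(0.00813) = -2.090
pH = 6.07 − (-2.090) = 8.16

pH = 8.16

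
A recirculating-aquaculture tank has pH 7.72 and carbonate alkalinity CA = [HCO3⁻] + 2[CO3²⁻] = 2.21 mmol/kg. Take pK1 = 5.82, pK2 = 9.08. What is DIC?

DIC = 2.15 mmol/kg

CA = [HCO3⁻] + 2[CO3²⁻] = (α₁ + 2α₂)·DIC
At pH 7.72: [H⁺]/K1 = 10^-1.90 = 0.012589, K2/[H⁺] = 10^-1.36 = 0.043652
α₁ = 1/(1 + 0.012589 + 0.043652) = 1/1.0562 = 0.9468; α₂ = α₁·K2/[H⁺] = 0.04133
α₁ + 2α₂ = 1.0294
DIC = CA / (α₁ + 2α₂) = 2.21 / 1.0294 = 2.15 mmol/kg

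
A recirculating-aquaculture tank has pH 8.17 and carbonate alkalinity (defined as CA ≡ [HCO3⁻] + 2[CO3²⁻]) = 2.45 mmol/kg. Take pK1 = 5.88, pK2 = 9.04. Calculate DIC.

CA = [HCO3⁻] + 2[CO3²⁻] = (α₁ + 2α₂)·DIC
At pH 8.17: [H⁺]/K1 = 10^-2.29 = 0.0051286, K2/[H⁺] = 10^-0.87 = 0.13490
α₁ = 1/(1 + 0.0051286 + 0.13490) = 1/1.1400 = 0.8772; α₂ = α₁·K2/[H⁺] = 0.1183
α₁ + 2α₂ = 1.1138
DIC = CA / (α₁ + 2α₂) = 2.45 / 1.1138 = 2.20 mmol/kg

DIC = 2.20 mmol/kg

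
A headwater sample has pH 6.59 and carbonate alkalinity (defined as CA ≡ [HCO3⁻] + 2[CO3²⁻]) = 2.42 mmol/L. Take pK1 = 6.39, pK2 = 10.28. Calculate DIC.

DIC = 3.95 mmol/L

CA = [HCO3⁻] + 2[CO3²⁻] = (α₁ + 2α₂)·DIC
At pH 6.59: [H⁺]/K1 = 10^-0.20 = 0.63096, K2/[H⁺] = 10^-3.69 = 0.00020417
α₁ = 1/(1 + 0.63096 + 0.00020417) = 1/1.6312 = 0.6131; α₂ = α₁·K2/[H⁺] = 0.0001252
α₁ + 2α₂ = 0.6133
DIC = CA / (α₁ + 2α₂) = 2.42 / 0.6133 = 3.95 mmol/L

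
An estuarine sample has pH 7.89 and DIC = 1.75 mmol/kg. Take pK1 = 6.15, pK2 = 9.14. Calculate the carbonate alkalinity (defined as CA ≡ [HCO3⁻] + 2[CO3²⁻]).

CA = [HCO3⁻] + 2[CO3²⁻] = (α₁ + 2α₂)·DIC
At pH 7.89: [H⁺]/K1 = 10^-1.74 = 0.018197, K2/[H⁺] = 10^-1.25 = 0.056234
α₁ = 1/(1 + 0.018197 + 0.056234) = 1/1.0744 = 0.9307; α₂ = α₁·K2/[H⁺] = 0.05234
α₁ + 2α₂ = 1.0354
CA = 1.0354 × 1.75 = 1.81 mmol/kg

CA = 1.81 mmol/kg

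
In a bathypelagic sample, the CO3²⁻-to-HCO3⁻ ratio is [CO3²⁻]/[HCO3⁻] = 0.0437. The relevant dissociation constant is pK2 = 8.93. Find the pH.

pH = 7.57

From K2 = [H⁺][CO3²⁻]/[HCO3⁻]:  pH = pK2 + log₁₀([CO3²⁻]/[HCO3⁻])
log₁₀(0.0437) = -1.360
pH = 8.93 + (-1.360) = 7.57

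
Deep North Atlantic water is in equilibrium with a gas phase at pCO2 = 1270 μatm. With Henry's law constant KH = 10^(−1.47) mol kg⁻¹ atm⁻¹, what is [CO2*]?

[CO2*] = 43.0 μmol/kg

KH = 10^(−1.47) = 3.388×10^-2 mol kg⁻¹ atm⁻¹
[CO2*] = KH · pCO2 = 3.388×10^-2 × 1270×10^-6 atm = 4.30×10^-5 mol/kg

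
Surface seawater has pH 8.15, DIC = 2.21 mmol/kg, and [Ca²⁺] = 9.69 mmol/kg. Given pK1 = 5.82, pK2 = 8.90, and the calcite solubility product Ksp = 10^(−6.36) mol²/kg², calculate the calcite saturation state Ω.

Ω = 7.38

α₂ = 1 / (1 + [H⁺]/K2 + [H⁺]²/(K1K2)) = 1 / (1 + 10^+0.75 + 10^-1.58)
   = 1 / (1 + 5.6234 + 0.026303) = 1/6.6497 = 0.1504
[CO3²⁻] = α₂ × DIC = 0.1504 × 2.21 = 0.3323 mmol/kg
Ksp = 10^(−6.36) = 4.365×10^-7
Ω = [Ca²⁺][CO3²⁻]/Ksp = (9.69×10^-3)(3.323×10^-4) / 4.365×10^-7 = 7.38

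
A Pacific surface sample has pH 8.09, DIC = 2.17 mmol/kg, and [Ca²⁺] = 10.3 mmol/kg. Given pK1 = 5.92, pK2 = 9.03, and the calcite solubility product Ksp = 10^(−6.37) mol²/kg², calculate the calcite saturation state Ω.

Ω = 5.36

α₂ = 1 / (1 + [H⁺]/K2 + [H⁺]²/(K1K2)) = 1 / (1 + 10^+0.94 + 10^-1.23)
   = 1 / (1 + 8.7096 + 0.058884) = 1/9.7685 = 0.1024
[CO3²⁻] = α₂ × DIC = 0.1024 × 2.17 = 0.2221 mmol/kg
Ksp = 10^(−6.37) = 4.266×10^-7
Ω = [Ca²⁺][CO3²⁻]/Ksp = (10.3×10^-3)(2.221×10^-4) / 4.266×10^-7 = 5.36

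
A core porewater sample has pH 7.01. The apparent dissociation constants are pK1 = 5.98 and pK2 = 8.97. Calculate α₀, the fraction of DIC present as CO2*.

α₀ = 0.0845

α₀ = 1 / (1 + K1/[H⁺] + K1K2/[H⁺]²) = 1 / (1 + 10^+1.03 + 10^-0.93)
   = 1 / (1 + 10.715 + 0.11749) = 1/11.833 = 0.08451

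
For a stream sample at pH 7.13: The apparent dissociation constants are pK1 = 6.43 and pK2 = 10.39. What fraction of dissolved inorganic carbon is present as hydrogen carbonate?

α₁ = 0.833

α₁ = 1 / (1 + [H⁺]/K1 + K2/[H⁺]) = 1 / (1 + 10^-0.70 + 10^-3.26)
   = 1 / (1 + 0.19953 + 0.00054954) = 1/1.2001 = 0.8333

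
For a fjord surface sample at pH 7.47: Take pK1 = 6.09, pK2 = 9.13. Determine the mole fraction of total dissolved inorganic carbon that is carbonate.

α₂ = 1 / (1 + [H⁺]/K2 + [H⁺]²/(K1K2)) = 1 / (1 + 10^+1.66 + 10^+0.28)
   = 1 / (1 + 45.709 + 1.9055) = 1/48.614 = 0.02057

α₂ = 0.0206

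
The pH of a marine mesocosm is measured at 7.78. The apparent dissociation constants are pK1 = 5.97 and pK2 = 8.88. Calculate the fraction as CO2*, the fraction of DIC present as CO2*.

α₀ = 0.0141

α₀ = 1 / (1 + K1/[H⁺] + K1K2/[H⁺]²) = 1 / (1 + 10^+1.81 + 10^+0.71)
   = 1 / (1 + 64.565 + 5.1286) = 1/70.694 = 0.01415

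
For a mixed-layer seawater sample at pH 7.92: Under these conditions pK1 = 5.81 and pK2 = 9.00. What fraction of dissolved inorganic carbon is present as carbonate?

α₂ = 0.0762

α₂ = 1 / (1 + [H⁺]/K2 + [H⁺]²/(K1K2)) = 1 / (1 + 10^+1.08 + 10^-1.03)
   = 1 / (1 + 12.023 + 0.093325) = 1/13.116 = 0.07624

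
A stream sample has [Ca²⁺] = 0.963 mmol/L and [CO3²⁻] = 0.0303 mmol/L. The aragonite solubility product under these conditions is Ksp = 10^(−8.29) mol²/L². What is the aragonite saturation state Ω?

Ksp = 10^(−8.29) = 5.129×10^-9
Ω = [Ca²⁺][CO3²⁻]/Ksp = (0.963×10^-3)(0.0303×10^-3) / 5.129×10^-9 = 5.69

Ω = 5.69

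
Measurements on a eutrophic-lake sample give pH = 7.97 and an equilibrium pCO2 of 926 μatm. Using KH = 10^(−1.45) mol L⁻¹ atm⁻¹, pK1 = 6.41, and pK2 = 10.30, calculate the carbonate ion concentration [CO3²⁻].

[CO3²⁻] = 5.58 μmol/L

[CO2*] = KH · pCO2 = 10^(−1.45) × 926×10^-6 = 3.286×10^-5 mol/L
α₀ = 1/(1 + K1/[H⁺] + K1K2/[H⁺]²) = 1/(1 + 10^+1.56 + 10^-0.77) = 0.02668
DIC = [CO2*]/α₀ = 3.286×10^-5 / 0.02668 = 1.231 mmol/L
[CO3²⁻] = α₂·DIC; α₂ = 0.004531, so [CO3²⁻] = 0.004531 × 1.231 = 0.00558 mmol/L = 5.58 μmol/L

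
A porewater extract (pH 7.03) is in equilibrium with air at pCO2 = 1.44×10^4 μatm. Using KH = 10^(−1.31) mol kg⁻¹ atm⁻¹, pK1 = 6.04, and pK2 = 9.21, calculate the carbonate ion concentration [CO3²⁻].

[CO3²⁻] = 0.0455 mmol/kg

[CO2*] = KH · pCO2 = 10^(−1.31) × 1.44×10^4×10^-6 = 7.053×10^-4 mol/kg
α₀ = 1/(1 + K1/[H⁺] + K1K2/[H⁺]²) = 1/(1 + 10^+0.99 + 10^-1.19) = 0.09228
DIC = [CO2*]/α₀ = 7.053×10^-4 / 0.09228 = 7.643 mmol/kg
[CO3²⁻] = α₂·DIC; α₂ = 0.005958, so [CO3²⁻] = 0.005958 × 7.643 = 0.0455 mmol/kg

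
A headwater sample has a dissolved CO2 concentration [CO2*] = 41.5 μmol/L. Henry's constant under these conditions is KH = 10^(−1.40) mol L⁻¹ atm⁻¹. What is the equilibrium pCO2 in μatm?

KH = 10^(−1.40) = 3.981×10^-2 mol L⁻¹ atm⁻¹
pCO2 = [CO2*]/KH = 41.5×10^-6 / 3.981×10^-2 = 1.04×10^-3 atm = 1040 μatm

pCO2 = 1040 μatm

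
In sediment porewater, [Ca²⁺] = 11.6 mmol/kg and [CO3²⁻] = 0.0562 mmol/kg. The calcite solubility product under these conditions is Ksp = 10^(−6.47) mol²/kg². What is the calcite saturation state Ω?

Ω = 1.92

Ksp = 10^(−6.47) = 3.388×10^-7
Ω = [Ca²⁺][CO3²⁻]/Ksp = (11.6×10^-3)(0.0562×10^-3) / 3.388×10^-7 = 1.92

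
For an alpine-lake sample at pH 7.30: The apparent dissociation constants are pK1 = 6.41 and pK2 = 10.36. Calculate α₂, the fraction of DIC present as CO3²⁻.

α₂ = 0.000771

α₂ = 1 / (1 + [H⁺]/K2 + [H⁺]²/(K1K2)) = 1 / (1 + 10^+3.06 + 10^+2.17)
   = 1 / (1 + 1148.2 + 147.91) = 1/1297.1 = 0.0007710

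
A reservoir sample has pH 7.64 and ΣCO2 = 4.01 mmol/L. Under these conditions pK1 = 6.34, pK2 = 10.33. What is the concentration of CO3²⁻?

α₂ = 1 / (1 + [H⁺]/K2 + [H⁺]²/(K1K2)) = 1 / (1 + 10^+2.69 + 10^+1.39)
   = 1 / (1 + 489.78 + 24.547) = 1/515.33 = 0.001941
[CO3²⁻] = α₂ × DIC = 0.001941 × 4.01 = 0.00778 mmol/L = 7.78 μmol/L

[CO3²⁻] = 7.78 μmol/L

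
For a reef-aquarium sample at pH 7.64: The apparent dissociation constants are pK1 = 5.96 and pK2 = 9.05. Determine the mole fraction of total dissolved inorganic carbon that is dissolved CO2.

α₀ = 1 / (1 + K1/[H⁺] + K1K2/[H⁺]²) = 1 / (1 + 10^+1.68 + 10^+0.27)
   = 1 / (1 + 47.863 + 1.8621) = 1/50.725 = 0.01971

α₀ = 0.0197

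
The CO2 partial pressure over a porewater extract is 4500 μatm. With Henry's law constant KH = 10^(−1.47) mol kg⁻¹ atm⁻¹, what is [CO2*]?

KH = 10^(−1.47) = 3.388×10^-2 mol kg⁻¹ atm⁻¹
[CO2*] = KH · pCO2 = 3.388×10^-2 × 4500×10^-6 atm = 1.52×10^-4 mol/kg

[CO2*] = 152 μmol/kg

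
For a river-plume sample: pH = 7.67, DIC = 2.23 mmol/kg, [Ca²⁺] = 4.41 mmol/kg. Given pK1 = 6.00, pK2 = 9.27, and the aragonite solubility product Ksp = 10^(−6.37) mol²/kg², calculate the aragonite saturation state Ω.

Ω = 0.553

α₂ = 1 / (1 + [H⁺]/K2 + [H⁺]²/(K1K2)) = 1 / (1 + 10^+1.60 + 10^-0.07)
   = 1 / (1 + 39.811 + 0.85114) = 1/41.662 = 0.02400
[CO3²⁻] = α₂ × DIC = 0.02400 × 2.23 = 0.05353 mmol/kg
Ksp = 10^(−6.37) = 4.266×10^-7
Ω = [Ca²⁺][CO3²⁻]/Ksp = (4.41×10^-3)(5.353×10^-5) / 4.266×10^-7 = 0.553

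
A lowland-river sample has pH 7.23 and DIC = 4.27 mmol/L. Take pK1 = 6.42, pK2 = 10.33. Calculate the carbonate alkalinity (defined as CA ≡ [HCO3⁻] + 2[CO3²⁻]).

CA = [HCO3⁻] + 2[CO3²⁻] = (α₁ + 2α₂)·DIC
At pH 7.23: [H⁺]/K1 = 10^-0.81 = 0.15488, K2/[H⁺] = 10^-3.10 = 0.00079433
α₁ = 1/(1 + 0.15488 + 0.00079433) = 1/1.1557 = 0.8653; α₂ = α₁·K2/[H⁺] = 0.0006873
α₁ + 2α₂ = 0.8667
CA = 0.8667 × 4.27 = 3.70 mmol/L

CA = 3.70 mmol/L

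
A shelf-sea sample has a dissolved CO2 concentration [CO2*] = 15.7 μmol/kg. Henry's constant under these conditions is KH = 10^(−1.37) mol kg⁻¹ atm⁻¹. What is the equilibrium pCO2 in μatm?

KH = 10^(−1.37) = 4.266×10^-2 mol kg⁻¹ atm⁻¹
pCO2 = [CO2*]/KH = 15.7×10^-6 / 4.266×10^-2 = 3.68×10^-4 atm = 368 μatm

pCO2 = 368 μatm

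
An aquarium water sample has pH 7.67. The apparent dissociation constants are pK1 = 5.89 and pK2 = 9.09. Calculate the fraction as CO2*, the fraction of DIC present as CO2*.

α₀ = 1 / (1 + K1/[H⁺] + K1K2/[H⁺]²) = 1 / (1 + 10^+1.78 + 10^+0.36)
   = 1 / (1 + 60.256 + 2.2909) = 1/63.547 = 0.01574

α₀ = 0.0157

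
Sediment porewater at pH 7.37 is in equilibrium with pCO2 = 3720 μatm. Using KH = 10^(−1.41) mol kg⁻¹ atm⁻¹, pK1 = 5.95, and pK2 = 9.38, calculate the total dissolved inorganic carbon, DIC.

DIC = 3.99 mmol/kg

[CO2*] = KH · pCO2 = 10^(−1.41) × 3720×10^-6 = 1.447×10^-4 mol/kg
α₀ = 1/(1 + K1/[H⁺] + K1K2/[H⁺]²) = 1/(1 + 10^+1.42 + 10^-0.59) = 0.03628
DIC = [CO2*]/α₀ = 1.447×10^-4 / 0.03628 = 3.99 mmol/kg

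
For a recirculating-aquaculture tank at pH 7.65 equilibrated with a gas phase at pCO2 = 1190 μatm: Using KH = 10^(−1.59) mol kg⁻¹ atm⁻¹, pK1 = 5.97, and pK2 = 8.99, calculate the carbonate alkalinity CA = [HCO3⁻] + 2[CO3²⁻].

CA = 1.60 mmol/kg

[CO2*] = KH · pCO2 = 10^(−1.59) × 1190×10^-6 = 3.059×10^-5 mol/kg
α₀ = 1/(1 + K1/[H⁺] + K1K2/[H⁺]²) = 1/(1 + 10^+1.68 + 10^+0.34) = 0.01959
DIC = [CO2*]/α₀ = 3.059×10^-5 / 0.01959 = 1.562 mmol/kg
CA = (α₁ + 2α₂)·DIC = (0.9376 + 2×0.04285) × 1.562 = 1.60 mmol/kg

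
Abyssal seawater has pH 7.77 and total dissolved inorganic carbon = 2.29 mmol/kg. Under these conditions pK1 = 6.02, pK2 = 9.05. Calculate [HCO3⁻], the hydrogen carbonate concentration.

[HCO3⁻] = 2.14 mmol/kg

α₁ = 1 / (1 + [H⁺]/K1 + K2/[H⁺]) = 1 / (1 + 10^-1.75 + 10^-1.28)
   = 1 / (1 + 0.017783 + 0.052481) = 1/1.0703 = 0.9343
[HCO3⁻] = α₁ × DIC = 0.9343 × 2.29 = 2.14 mmol/kg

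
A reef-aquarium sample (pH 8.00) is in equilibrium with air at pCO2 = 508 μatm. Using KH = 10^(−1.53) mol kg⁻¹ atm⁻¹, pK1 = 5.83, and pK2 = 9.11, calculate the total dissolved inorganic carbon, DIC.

[CO2*] = KH · pCO2 = 10^(−1.53) × 508×10^-6 = 1.499×10^-5 mol/kg
α₀ = 1/(1 + K1/[H⁺] + K1K2/[H⁺]²) = 1/(1 + 10^+2.17 + 10^+1.06) = 0.006235
DIC = [CO2*]/α₀ = 1.499×10^-5 / 0.006235 = 2.40 mmol/kg

DIC = 2.40 mmol/kg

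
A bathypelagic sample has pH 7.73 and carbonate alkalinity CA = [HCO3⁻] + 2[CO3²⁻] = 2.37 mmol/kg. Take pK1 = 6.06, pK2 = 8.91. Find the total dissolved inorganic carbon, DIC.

CA = [HCO3⁻] + 2[CO3²⁻] = (α₁ + 2α₂)·DIC
At pH 7.73: [H⁺]/K1 = 10^-1.67 = 0.021380, K2/[H⁺] = 10^-1.18 = 0.066069
α₁ = 1/(1 + 0.021380 + 0.066069) = 1/1.0874 = 0.9196; α₂ = α₁·K2/[H⁺] = 0.06076
α₁ + 2α₂ = 1.0411
DIC = CA / (α₁ + 2α₂) = 2.37 / 1.0411 = 2.28 mmol/kg

DIC = 2.28 mmol/kg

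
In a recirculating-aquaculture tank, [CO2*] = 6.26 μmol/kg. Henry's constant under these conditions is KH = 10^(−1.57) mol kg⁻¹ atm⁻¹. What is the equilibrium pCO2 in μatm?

KH = 10^(−1.57) = 2.692×10^-2 mol kg⁻¹ atm⁻¹
pCO2 = [CO2*]/KH = 6.26×10^-6 / 2.692×10^-2 = 2.33×10^-4 atm = 233 μatm

pCO2 = 233 μatm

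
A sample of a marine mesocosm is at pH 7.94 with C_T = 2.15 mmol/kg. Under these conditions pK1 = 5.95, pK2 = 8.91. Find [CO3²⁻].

[CO3²⁻] = 0.206 mmol/kg

α₂ = 1 / (1 + [H⁺]/K2 + [H⁺]²/(K1K2)) = 1 / (1 + 10^+0.97 + 10^-1.02)
   = 1 / (1 + 9.3325 + 0.095499) = 1/10.428 = 0.09590
[CO3²⁻] = α₂ × DIC = 0.09590 × 2.15 = 0.206 mmol/kg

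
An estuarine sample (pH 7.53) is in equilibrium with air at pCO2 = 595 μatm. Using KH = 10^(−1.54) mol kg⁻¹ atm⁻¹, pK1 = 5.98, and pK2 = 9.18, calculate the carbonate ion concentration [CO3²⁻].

[CO2*] = KH · pCO2 = 10^(−1.54) × 595×10^-6 = 1.716×10^-5 mol/kg
α₀ = 1/(1 + K1/[H⁺] + K1K2/[H⁺]²) = 1/(1 + 10^+1.55 + 10^-0.10) = 0.02683
DIC = [CO2*]/α₀ = 1.716×10^-5 / 0.02683 = 0.6396 mmol/kg
[CO3²⁻] = α₂·DIC; α₂ = 0.02131, so [CO3²⁻] = 0.02131 × 0.6396 = 0.0136 mmol/kg = 13.6 μmol/kg

[CO3²⁻] = 13.6 μmol/kg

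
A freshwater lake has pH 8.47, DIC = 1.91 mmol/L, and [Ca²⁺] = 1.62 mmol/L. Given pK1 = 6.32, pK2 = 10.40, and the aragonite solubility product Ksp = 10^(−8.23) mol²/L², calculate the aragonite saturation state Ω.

α₂ = 1 / (1 + [H⁺]/K2 + [H⁺]²/(K1K2)) = 1 / (1 + 10^+1.93 + 10^-0.22)
   = 1 / (1 + 85.114 + 0.60256) = 1/86.716 = 0.01153
[CO3²⁻] = α₂ × DIC = 0.01153 × 1.91 = 0.02203 mmol/L
Ksp = 10^(−8.23) = 5.888×10^-9
Ω = [Ca²⁺][CO3²⁻]/Ksp = (1.62×10^-3)(2.203×10^-5) / 5.888×10^-9 = 6.06

Ω = 6.06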